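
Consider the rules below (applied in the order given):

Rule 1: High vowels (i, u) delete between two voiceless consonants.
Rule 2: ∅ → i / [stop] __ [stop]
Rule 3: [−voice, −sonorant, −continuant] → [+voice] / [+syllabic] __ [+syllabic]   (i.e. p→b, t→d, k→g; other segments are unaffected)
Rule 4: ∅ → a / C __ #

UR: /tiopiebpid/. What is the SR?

tiobiebibida

Rule 1 (high vowel syncope): no segment meets the environment; /tiopiebpid/ is unchanged.
Rule 2 (stop-cluster i-epenthesis): /b/ and /p/ form a stop–stop cluster, so [i] is inserted between them. /tiopiebpid/ → tiopiebipid.
Rule 3 (intervocalic voicing): /p/ is a voiceless stop between vowels /o/ and /i/, so it voices to [b]. /p/ is a voiceless stop between vowels /i/ and /i/, so it voices to [b]. /tiopiebipid/ → tiobiebibid.
Rule 4 (final a-epenthesis): the form ends in the consonant /d/, so [a] is inserted word-finally. /tiobiebibid/ → tiobiebibida.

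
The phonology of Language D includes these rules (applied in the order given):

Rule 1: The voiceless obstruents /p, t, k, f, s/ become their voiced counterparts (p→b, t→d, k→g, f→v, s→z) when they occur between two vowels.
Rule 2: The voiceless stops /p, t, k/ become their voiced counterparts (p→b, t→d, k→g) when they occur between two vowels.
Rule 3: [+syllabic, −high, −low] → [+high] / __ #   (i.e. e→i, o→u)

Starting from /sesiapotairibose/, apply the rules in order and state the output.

Rule 1 (intervocalic voicing): /s/ is a voiceless obstruent between vowels /e/ and /i/, so it voices to [z]. /p/ is a voiceless obstruent between vowels /a/ and /o/, so it voices to [b]. /t/ is a voiceless obstruent between vowels /o/ and /a/, so it voices to [d]. /s/ is a voiceless obstruent between vowels /o/ and /e/, so it voices to [z]. /sesiapotairibose/ → seziabodairiboze.
Rule 2 (intervocalic voicing): no segment meets the environment; /seziabodairiboze/ is unchanged.
Rule 3 (final vowel raising): /e/ is a mid vowel in word-final position, so it raises to [i]. /seziabodairiboze/ → seziabodairibozi.

seziabodairibozi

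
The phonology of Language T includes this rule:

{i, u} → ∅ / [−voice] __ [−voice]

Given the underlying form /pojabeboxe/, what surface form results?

No segment of /pojabeboxe/ meets the structural description of the rule, so the form surfaces unchanged.

pojabeboxe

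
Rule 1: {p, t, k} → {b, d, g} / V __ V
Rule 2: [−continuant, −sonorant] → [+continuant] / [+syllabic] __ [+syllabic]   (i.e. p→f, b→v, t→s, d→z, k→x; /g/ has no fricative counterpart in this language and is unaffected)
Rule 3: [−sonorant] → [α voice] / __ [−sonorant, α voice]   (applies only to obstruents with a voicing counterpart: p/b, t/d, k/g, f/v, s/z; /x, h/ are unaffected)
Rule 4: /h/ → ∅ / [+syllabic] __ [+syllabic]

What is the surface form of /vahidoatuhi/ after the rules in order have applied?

vaizoazui

Rule 1 (intervocalic voicing): /t/ is a voiceless stop between vowels /a/ and /u/, so it voices to [d]. /vahidoatuhi/ → vahidoaduhi.
Rule 2 (intervocalic spirantization): /d/ is a stop between vowels /i/ and /o/, so it spirantizes to the fricative [z]. /d/ is a stop between vowels /a/ and /u/, so it spirantizes to the fricative [z]. /vahidoaduhi/ → vahizoazuhi.
Rule 3 (regressive voicing assimilation): no segment meets the environment; /vahizoazuhi/ is unchanged.
Rule 4 (intervocalic h-deletion): /h/ occurs between vowels /a/ and /i/, so it deletes. /h/ occurs between vowels /u/ and /i/, so it deletes. /vahizoazuhi/ → vaizoazui.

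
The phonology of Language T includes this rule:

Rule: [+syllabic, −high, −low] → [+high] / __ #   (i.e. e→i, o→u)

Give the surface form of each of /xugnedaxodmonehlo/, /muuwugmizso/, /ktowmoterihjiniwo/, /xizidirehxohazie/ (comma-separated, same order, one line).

xugnedaxodmonehlu, muuwugmizsu, ktowmoterihjiniwu, xizidirehxohazii

/xugnedaxodmonehlo/: /o/ is a mid vowel in word-final position, so it raises to [u]. → [xugnedaxodmonehlu].
/muuwugmizso/: /o/ is a mid vowel in word-final position, so it raises to [u]. → [muuwugmizsu].
/ktowmoterihjiniwo/: /o/ is a mid vowel in word-final position, so it raises to [u]. → [ktowmoterihjiniwu].
/xizidirehxohazie/: /e/ is a mid vowel in word-final position, so it raises to [i]. → [xizidirehxohazii].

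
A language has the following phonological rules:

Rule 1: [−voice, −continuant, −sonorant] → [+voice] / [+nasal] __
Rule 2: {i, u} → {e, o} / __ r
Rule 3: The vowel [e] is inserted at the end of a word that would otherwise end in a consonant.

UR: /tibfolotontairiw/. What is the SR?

Rule 1 (post-nasal voicing): /t/ is a voiceless stop immediately after the nasal /n/, so it voices to [d]. /tibfolotontairiw/ → tibfolotondairiw.
Rule 2 (pre-rhotic lowering): /i/ is a high vowel immediately before /r/, so it lowers to [e]. /tibfolotondairiw/ → tibfolotondaeriw.
Rule 3 (final e-epenthesis): the form ends in the consonant /w/, so [e] is inserted word-finally. /tibfolotondaeriw/ → tibfolotondaeriwe.

tibfolotondaeriwe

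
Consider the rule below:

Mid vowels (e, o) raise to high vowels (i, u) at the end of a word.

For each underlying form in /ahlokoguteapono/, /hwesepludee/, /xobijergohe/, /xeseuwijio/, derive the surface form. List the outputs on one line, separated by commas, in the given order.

/ahlokoguteapono/: /o/ is a mid vowel in word-final position, so it raises to [u]. → [ahlokoguteaponu].
/hwesepludee/: /e/ is a mid vowel in word-final position, so it raises to [i]. → [hwesepludei].
/xobijergohe/: /e/ is a mid vowel in word-final position, so it raises to [i]. → [xobijergohi].
/xeseuwijio/: /o/ is a mid vowel in word-final position, so it raises to [u]. → [xeseuwijiu].

ahlokoguteaponu, hwesepludei, xobijergohi, xeseuwijiu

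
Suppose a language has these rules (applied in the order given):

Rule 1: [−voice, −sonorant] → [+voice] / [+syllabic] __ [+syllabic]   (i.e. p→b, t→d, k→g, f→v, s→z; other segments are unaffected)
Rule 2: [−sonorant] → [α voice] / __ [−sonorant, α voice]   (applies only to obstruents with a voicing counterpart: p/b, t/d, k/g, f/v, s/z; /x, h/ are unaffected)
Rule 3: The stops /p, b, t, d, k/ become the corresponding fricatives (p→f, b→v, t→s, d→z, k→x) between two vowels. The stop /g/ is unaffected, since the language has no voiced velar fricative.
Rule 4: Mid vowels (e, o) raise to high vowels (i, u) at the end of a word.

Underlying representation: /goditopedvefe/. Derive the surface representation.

gozizovedvevi

Rule 1 (intervocalic voicing): /t/ is a voiceless obstruent between vowels /i/ and /o/, so it voices to [d]. /p/ is a voiceless obstruent between vowels /o/ and /e/, so it voices to [b]. /f/ is a voiceless obstruent between vowels /e/ and /e/, so it voices to [v]. /goditopedvefe/ → godidobedveve.
Rule 2 (regressive voicing assimilation): no segment meets the environment; /godidobedveve/ is unchanged.
Rule 3 (intervocalic spirantization): /d/ is a stop between vowels /o/ and /i/, so it spirantizes to the fricative [z]. /d/ is a stop between vowels /i/ and /o/, so it spirantizes to the fricative [z]. /b/ is a stop between vowels /o/ and /e/, so it spirantizes to the fricative [v]. /godidobedveve/ → gozizovedveve.
Rule 4 (final vowel raising): /e/ is a mid vowel in word-final position, so it raises to [i]. /gozizovedveve/ → gozizovedvevi.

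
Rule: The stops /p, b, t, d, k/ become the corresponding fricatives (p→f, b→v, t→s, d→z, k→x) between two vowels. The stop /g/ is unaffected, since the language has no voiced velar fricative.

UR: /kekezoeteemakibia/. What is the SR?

Scanning /kekezoeteemakibia/: /k/ at position 1 is not in the conditioning environment; /k/ is a stop between vowels /e/ and /e/, so it spirantizes to the fricative [x]; /t/ is a stop between vowels /e/ and /e/, so it spirantizes to the fricative [s]; /k/ is a stop between vowels /a/ and /i/, so it spirantizes to the fricative [x]; /b/ is a stop between vowels /i/ and /i/, so it spirantizes to the fricative [v].
Result: [kexezoeseemaxivia].

kexezoeseemaxivia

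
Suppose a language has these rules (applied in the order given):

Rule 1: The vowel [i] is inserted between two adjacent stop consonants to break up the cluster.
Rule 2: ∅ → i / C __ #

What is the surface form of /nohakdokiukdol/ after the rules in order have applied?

nohakidokiukidoli

Rule 1 (stop-cluster i-epenthesis): /k/ and /d/ form a stop–stop cluster, so [i] is inserted between them. /k/ and /d/ form a stop–stop cluster, so [i] is inserted between them. /nohakdokiukdol/ → nohakidokiukidol.
Rule 2 (final i-epenthesis): the form ends in the consonant /l/, so [i] is inserted word-finally. /nohakidokiukidol/ → nohakidokiukidoli.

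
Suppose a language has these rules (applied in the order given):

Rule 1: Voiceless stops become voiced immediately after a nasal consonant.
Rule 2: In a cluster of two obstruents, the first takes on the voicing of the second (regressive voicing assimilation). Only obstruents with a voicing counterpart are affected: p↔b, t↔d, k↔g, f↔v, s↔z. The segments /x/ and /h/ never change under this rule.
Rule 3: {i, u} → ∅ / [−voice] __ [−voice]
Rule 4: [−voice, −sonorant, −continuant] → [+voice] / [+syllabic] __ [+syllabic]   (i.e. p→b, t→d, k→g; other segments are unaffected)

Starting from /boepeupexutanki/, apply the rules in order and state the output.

boebeubextangi

Rule 1 (post-nasal voicing): /k/ is a voiceless stop immediately after the nasal /n/, so it voices to [g]. /boepeupexutanki/ → boepeupexutangi.
Rule 2 (regressive voicing assimilation): no segment meets the environment; /boepeupexutangi/ is unchanged.
Rule 3 (high vowel syncope): /u/ is a high vowel flanked by voiceless consonants /x/ and /t/, so it deletes. /boepeupexutangi/ → boepeupextangi.
Rule 4 (intervocalic voicing): /p/ is a voiceless stop between vowels /e/ and /e/, so it voices to [b]. /p/ is a voiceless stop between vowels /u/ and /e/, so it voices to [b]. /boepeupextangi/ → boebeubextangi.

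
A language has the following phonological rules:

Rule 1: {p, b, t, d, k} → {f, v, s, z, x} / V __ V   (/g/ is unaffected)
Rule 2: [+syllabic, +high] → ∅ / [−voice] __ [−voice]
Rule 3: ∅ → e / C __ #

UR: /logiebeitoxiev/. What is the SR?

Rule 1 (intervocalic spirantization): /b/ is a stop between vowels /e/ and /e/, so it spirantizes to the fricative [v]. /t/ is a stop between vowels /i/ and /o/, so it spirantizes to the fricative [s]. /logiebeitoxiev/ → logieveisoxiev.
Rule 2 (high vowel syncope): no segment meets the environment; /logieveisoxiev/ is unchanged.
Rule 3 (final e-epenthesis): the form ends in the consonant /v/, so [e] is inserted word-finally. /logieveisoxiev/ → logieveisoxieve.

logieveisoxieve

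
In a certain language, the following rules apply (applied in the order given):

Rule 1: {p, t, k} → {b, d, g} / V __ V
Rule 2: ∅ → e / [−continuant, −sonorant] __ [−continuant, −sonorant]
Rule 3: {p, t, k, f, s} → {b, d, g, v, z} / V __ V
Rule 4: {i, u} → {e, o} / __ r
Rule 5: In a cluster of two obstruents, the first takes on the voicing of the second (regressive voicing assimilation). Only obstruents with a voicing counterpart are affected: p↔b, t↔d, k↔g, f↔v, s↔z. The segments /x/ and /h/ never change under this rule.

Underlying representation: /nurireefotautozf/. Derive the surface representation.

norereevodaudosf

Rule 1 (intervocalic voicing): /t/ is a voiceless stop between vowels /o/ and /a/, so it voices to [d]. /t/ is a voiceless stop between vowels /u/ and /o/, so it voices to [d]. /nurireefotautozf/ → nurireefodaudozf.
Rule 2 (stop-cluster e-epenthesis): no segment meets the environment; /nurireefodaudozf/ is unchanged.
Rule 3 (intervocalic voicing): /f/ is a voiceless obstruent between vowels /e/ and /o/, so it voices to [v]. /nurireefodaudozf/ → nurireevodaudozf.
Rule 4 (pre-rhotic lowering): /u/ is a high vowel immediately before /r/, so it lowers to [o]. /i/ is a high vowel immediately before /r/, so it lowers to [e]. /nurireevodaudozf/ → norereevodaudozf.
Rule 5 (regressive voicing assimilation): /z/ precedes the voiceless obstruent /f/, so it devoices to [s] by assimilation. /norereevodaudozf/ → norereevodaudosf.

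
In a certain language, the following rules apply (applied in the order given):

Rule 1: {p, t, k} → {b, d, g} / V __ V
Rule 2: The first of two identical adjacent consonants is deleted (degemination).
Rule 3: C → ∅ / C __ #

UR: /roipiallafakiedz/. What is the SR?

Rule 1 (intervocalic voicing): /p/ is a voiceless stop between vowels /i/ and /i/, so it voices to [b]. /k/ is a voiceless stop between vowels /a/ and /i/, so it voices to [g]. /roipiallafakiedz/ → roibiallafagiedz.
Rule 2 (degemination): /ll/ is a geminate; the first /l/ deletes. /roibiallafagiedz/ → roibialafagiedz.
Rule 3 (final cluster simplification): /z/ is the second consonant of a word-final cluster /dz/, so it deletes. /roibialafagiedz/ → roibialafagied.

roibialafagied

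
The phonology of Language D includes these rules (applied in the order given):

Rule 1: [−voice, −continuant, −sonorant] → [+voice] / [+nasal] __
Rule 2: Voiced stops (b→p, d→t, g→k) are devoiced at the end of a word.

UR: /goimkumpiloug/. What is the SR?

Rule 1 (post-nasal voicing): /k/ is a voiceless stop immediately after the nasal /m/, so it voices to [g]. /p/ is a voiceless stop immediately after the nasal /m/, so it voices to [b]. /goimkumpiloug/ → goimgumbiloug.
Rule 2 (final devoicing): /g/ is a voiced stop in word-final position, so it devoices to [k]. /goimgumbiloug/ → goimgumbilouk.

goimgumbilouk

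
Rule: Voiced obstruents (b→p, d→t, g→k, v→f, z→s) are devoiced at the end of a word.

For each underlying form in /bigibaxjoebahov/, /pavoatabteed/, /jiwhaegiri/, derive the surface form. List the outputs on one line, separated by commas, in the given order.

/bigibaxjoebahov/: /v/ is a voiced obstruent in word-final position, so it devoices to [f]. → [bigibaxjoebahof].
/pavoatabteed/: /d/ is a voiced obstruent in word-final position, so it devoices to [t]. → [pavoatabteet].
/jiwhaegiri/: the rule's environment is not met; surfaces unchanged as [jiwhaegiri].

bigibaxjoebahof, pavoatabteet, jiwhaegiri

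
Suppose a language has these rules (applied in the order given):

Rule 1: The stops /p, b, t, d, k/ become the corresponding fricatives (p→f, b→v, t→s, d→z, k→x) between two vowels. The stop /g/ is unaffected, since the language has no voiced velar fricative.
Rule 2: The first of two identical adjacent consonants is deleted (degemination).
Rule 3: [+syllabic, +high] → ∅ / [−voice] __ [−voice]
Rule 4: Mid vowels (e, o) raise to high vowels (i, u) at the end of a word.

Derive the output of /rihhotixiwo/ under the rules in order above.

rihosxiwu

Rule 1 (intervocalic spirantization): /t/ is a stop between vowels /o/ and /i/, so it spirantizes to the fricative [s]. /rihhotixiwo/ → rihhosixiwo.
Rule 2 (degemination): /hh/ is a geminate; the first /h/ deletes. /rihhosixiwo/ → rihosixiwo.
Rule 3 (high vowel syncope): /i/ is a high vowel flanked by voiceless consonants /s/ and /x/, so it deletes. /rihosixiwo/ → rihosxiwo.
Rule 4 (final vowel raising): /o/ is a mid vowel in word-final position, so it raises to [u]. /rihosxiwo/ → rihosxiwu.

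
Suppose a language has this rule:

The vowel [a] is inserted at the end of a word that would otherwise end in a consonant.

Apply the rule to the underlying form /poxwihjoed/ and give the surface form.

poxwihjoeda

the form ends in the consonant /d/, so [a] is inserted word-finally.
Surface form: [poxwihjoeda].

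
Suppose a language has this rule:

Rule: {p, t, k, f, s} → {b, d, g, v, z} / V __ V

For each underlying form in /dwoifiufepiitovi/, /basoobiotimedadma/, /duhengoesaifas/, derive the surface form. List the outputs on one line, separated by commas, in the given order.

dwoiviuvebiidovi, bazoobiodimedadma, duhengoezaivas

/dwoifiufepiitovi/: /f/ is a voiceless obstruent between vowels /i/ and /i/, so it voices to [v]. /f/ is a voiceless obstruent between vowels /u/ and /e/, so it voices to [v]. /p/ is a voiceless obstruent between vowels /e/ and /i/, so it voices to [b]. /t/ is a voiceless obstruent between vowels /i/ and /o/, so it voices to [d]. → [dwoiviuvebiidovi].
/basoobiotimedadma/: /s/ is a voiceless obstruent between vowels /a/ and /o/, so it voices to [z]. /t/ is a voiceless obstruent between vowels /o/ and /i/, so it voices to [d]. → [bazoobiodimedadma].
/duhengoesaifas/: /s/ is a voiceless obstruent between vowels /e/ and /a/, so it voices to [z]. /f/ is a voiceless obstruent between vowels /i/ and /a/, so it voices to [v]. → [duhengoezaivas].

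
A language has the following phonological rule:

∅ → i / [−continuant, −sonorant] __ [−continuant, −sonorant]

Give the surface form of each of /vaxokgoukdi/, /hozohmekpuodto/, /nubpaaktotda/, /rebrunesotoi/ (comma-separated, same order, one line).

vaxokigoukidi, hozohmekipuodito, nubipaakitotida, rebrunesotoi

/vaxokgoukdi/: /k/ and /g/ form a stop–stop cluster, so [i] is inserted between them. /k/ and /d/ form a stop–stop cluster, so [i] is inserted between them. → [vaxokigoukidi].
/hozohmekpuodto/: /k/ and /p/ form a stop–stop cluster, so [i] is inserted between them. /d/ and /t/ form a stop–stop cluster, so [i] is inserted between them. → [hozohmekipuodito].
/nubpaaktotda/: /b/ and /p/ form a stop–stop cluster, so [i] is inserted between them. /k/ and /t/ form a stop–stop cluster, so [i] is inserted between them. /t/ and /d/ form a stop–stop cluster, so [i] is inserted between them. → [nubipaakitotida].
/rebrunesotoi/: the rule's environment is not met; surfaces unchanged as [rebrunesotoi].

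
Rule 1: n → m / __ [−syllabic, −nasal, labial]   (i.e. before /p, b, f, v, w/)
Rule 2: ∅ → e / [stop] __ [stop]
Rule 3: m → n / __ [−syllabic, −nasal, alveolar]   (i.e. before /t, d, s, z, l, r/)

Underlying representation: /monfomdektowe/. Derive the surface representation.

Rule 1 (nasal place assimilation): /n/ precedes the labial consonant /f/, so it assimilates in place to [m]. /monfomdektowe/ → momfomdektowe.
Rule 2 (stop-cluster e-epenthesis): /k/ and /t/ form a stop–stop cluster, so [e] is inserted between them. /momfomdektowe/ → momfomdeketowe.
Rule 3 (nasal place assimilation): /m/ precedes the alveolar consonant /d/, so it assimilates in place to [n]. /momfomdeketowe/ → momfondeketowe.

momfondeketowe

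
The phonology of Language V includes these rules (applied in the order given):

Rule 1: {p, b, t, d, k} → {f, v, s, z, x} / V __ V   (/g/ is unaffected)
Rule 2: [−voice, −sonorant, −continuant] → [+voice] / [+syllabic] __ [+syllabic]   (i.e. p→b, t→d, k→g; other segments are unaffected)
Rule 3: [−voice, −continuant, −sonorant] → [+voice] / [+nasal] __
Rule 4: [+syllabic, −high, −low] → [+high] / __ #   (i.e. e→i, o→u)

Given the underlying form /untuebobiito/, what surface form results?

Rule 1 (intervocalic spirantization): /b/ is a stop between vowels /e/ and /o/, so it spirantizes to the fricative [v]. /b/ is a stop between vowels /o/ and /i/, so it spirantizes to the fricative [v]. /t/ is a stop between vowels /i/ and /o/, so it spirantizes to the fricative [s]. /untuebobiito/ → untuevoviiso.
Rule 2 (intervocalic voicing): no segment meets the environment; /untuevoviiso/ is unchanged.
Rule 3 (post-nasal voicing): /t/ is a voiceless stop immediately after the nasal /n/, so it voices to [d]. /untuevoviiso/ → unduevoviiso.
Rule 4 (final vowel raising): /o/ is a mid vowel in word-final position, so it raises to [u]. /unduevoviiso/ → unduevoviisu.

unduevoviisu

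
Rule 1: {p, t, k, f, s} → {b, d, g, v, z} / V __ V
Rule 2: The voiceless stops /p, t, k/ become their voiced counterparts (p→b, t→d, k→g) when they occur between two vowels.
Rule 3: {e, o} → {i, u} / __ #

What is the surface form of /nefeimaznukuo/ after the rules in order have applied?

Rule 1 (intervocalic voicing): /f/ is a voiceless obstruent between vowels /e/ and /e/, so it voices to [v]. /k/ is a voiceless obstruent between vowels /u/ and /u/, so it voices to [g]. /nefeimaznukuo/ → neveimaznuguo.
Rule 2 (intervocalic voicing): no segment meets the environment; /neveimaznuguo/ is unchanged.
Rule 3 (final vowel raising): /o/ is a mid vowel in word-final position, so it raises to [u]. /neveimaznuguo/ → neveimaznuguu.

neveimaznuguu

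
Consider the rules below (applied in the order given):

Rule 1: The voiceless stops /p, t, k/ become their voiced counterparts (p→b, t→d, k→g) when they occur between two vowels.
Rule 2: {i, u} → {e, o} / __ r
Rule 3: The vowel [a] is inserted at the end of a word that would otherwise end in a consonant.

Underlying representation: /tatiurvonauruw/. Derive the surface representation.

Rule 1 (intervocalic voicing): /t/ is a voiceless stop between vowels /a/ and /i/, so it voices to [d]. /tatiurvonauruw/ → tadiurvonauruw.
Rule 2 (pre-rhotic lowering): /u/ is a high vowel immediately before /r/, so it lowers to [o]. /u/ is a high vowel immediately before /r/, so it lowers to [o]. /tadiurvonauruw/ → tadiorvonaoruw.
Rule 3 (final a-epenthesis): the form ends in the consonant /w/, so [a] is inserted word-finally. /tadiorvonaoruw/ → tadiorvonaoruwa.

tadiorvonaoruwa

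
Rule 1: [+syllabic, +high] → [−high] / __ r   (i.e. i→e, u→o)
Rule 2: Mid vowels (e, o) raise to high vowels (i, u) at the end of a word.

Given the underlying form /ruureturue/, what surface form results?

Rule 1 (pre-rhotic lowering): /u/ is a high vowel immediately before /r/, so it lowers to [o]. /u/ is a high vowel immediately before /r/, so it lowers to [o]. /ruureturue/ → ruoretorue.
Rule 2 (final vowel raising): /e/ is a mid vowel in word-final position, so it raises to [i]. /ruoretorue/ → ruoretorui.

ruoretorui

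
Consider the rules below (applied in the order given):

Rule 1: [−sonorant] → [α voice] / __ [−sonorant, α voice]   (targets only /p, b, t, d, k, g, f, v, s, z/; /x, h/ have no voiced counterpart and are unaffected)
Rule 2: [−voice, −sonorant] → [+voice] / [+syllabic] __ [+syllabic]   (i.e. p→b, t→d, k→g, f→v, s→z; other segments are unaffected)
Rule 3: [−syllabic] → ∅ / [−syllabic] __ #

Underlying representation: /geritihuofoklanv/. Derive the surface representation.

geridihuovoklan

Rule 1 (regressive voicing assimilation): no segment meets the environment; /geritihuofoklanv/ is unchanged.
Rule 2 (intervocalic voicing): /t/ is a voiceless obstruent between vowels /i/ and /i/, so it voices to [d]. /f/ is a voiceless obstruent between vowels /o/ and /o/, so it voices to [v]. /geritihuofoklanv/ → geridihuovoklanv.
Rule 3 (final cluster simplification): /v/ is the second consonant of a word-final cluster /nv/, so it deletes. /geridihuovoklanv/ → geridihuovoklan.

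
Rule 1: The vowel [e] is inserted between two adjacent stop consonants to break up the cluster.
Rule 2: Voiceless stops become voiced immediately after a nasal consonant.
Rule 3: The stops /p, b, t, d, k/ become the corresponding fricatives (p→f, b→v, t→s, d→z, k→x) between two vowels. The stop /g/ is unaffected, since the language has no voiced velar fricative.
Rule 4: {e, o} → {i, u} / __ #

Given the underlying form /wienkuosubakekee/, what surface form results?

Rule 1 (stop-cluster e-epenthesis): no segment meets the environment; /wienkuosubakekee/ is unchanged.
Rule 2 (post-nasal voicing): /k/ is a voiceless stop immediately after the nasal /n/, so it voices to [g]. /wienkuosubakekee/ → wienguosubakekee.
Rule 3 (intervocalic spirantization): /b/ is a stop between vowels /u/ and /a/, so it spirantizes to the fricative [v]. /k/ is a stop between vowels /a/ and /e/, so it spirantizes to the fricative [x]. /k/ is a stop between vowels /e/ and /e/, so it spirantizes to the fricative [x]. /wienguosubakekee/ → wienguosuvaxexee.
Rule 4 (final vowel raising): /e/ is a mid vowel in word-final position, so it raises to [i]. /wienguosuvaxexee/ → wienguosuvaxexei.

wienguosuvaxexei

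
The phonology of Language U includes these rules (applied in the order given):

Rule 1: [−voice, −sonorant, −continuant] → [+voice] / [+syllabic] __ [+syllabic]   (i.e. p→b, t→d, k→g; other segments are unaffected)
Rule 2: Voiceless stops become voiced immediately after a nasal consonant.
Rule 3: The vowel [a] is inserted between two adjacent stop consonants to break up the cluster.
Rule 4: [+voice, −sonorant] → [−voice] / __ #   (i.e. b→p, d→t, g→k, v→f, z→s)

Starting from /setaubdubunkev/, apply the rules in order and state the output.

Rule 1 (intervocalic voicing): /t/ is a voiceless stop between vowels /e/ and /a/, so it voices to [d]. /setaubdubunkev/ → sedaubdubunkev.
Rule 2 (post-nasal voicing): /k/ is a voiceless stop immediately after the nasal /n/, so it voices to [g]. /sedaubdubunkev/ → sedaubdubungev.
Rule 3 (stop-cluster a-epenthesis): /b/ and /d/ form a stop–stop cluster, so [a] is inserted between them. /sedaubdubungev/ → sedaubadubungev.
Rule 4 (final devoicing): /v/ is a voiced obstruent in word-final position, so it devoices to [f]. /sedaubadubungev/ → sedaubadubungef.

sedaubadubungef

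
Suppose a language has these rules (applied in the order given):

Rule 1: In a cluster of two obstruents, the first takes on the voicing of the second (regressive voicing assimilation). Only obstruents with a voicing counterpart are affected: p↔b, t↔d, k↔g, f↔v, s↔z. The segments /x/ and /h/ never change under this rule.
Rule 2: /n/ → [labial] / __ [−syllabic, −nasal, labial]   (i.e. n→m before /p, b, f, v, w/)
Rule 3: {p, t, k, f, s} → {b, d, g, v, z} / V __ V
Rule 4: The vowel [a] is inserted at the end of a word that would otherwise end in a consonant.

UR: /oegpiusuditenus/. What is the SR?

Rule 1 (regressive voicing assimilation): /g/ precedes the voiceless obstruent /p/, so it devoices to [k] by assimilation. /oegpiusuditenus/ → oekpiusuditenus.
Rule 2 (nasal place assimilation): no segment meets the environment; /oekpiusuditenus/ is unchanged.
Rule 3 (intervocalic voicing): /s/ is a voiceless obstruent between vowels /u/ and /u/, so it voices to [z]. /t/ is a voiceless obstruent between vowels /i/ and /e/, so it voices to [d]. /oekpiusuditenus/ → oekpiuzudidenus.
Rule 4 (final a-epenthesis): the form ends in the consonant /s/, so [a] is inserted word-finally. /oekpiuzudidenus/ → oekpiuzudidenusa.

oekpiuzudidenusa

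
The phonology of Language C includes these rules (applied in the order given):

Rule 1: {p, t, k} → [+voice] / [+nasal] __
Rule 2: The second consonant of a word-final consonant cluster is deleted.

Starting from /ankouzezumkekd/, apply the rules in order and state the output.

Rule 1 (post-nasal voicing): /k/ is a voiceless stop immediately after the nasal /n/, so it voices to [g]. /k/ is a voiceless stop immediately after the nasal /m/, so it voices to [g]. /ankouzezumkekd/ → angouzezumgekd.
Rule 2 (final cluster simplification): /d/ is the second consonant of a word-final cluster /kd/, so it deletes. /angouzezumgekd/ → angouzezumgek.

angouzezumgek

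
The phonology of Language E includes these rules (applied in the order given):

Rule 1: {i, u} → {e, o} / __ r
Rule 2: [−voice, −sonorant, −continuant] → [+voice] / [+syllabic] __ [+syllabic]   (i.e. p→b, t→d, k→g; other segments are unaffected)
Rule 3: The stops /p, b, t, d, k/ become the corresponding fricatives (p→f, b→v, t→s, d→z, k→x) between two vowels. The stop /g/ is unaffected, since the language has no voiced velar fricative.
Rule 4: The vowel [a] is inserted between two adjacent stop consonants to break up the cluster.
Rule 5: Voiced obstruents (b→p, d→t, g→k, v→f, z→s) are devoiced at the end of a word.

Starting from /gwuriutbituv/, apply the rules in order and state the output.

Rule 1 (pre-rhotic lowering): /u/ is a high vowel immediately before /r/, so it lowers to [o]. /gwuriutbituv/ → gworiutbituv.
Rule 2 (intervocalic voicing): /t/ is a voiceless stop between vowels /i/ and /u/, so it voices to [d]. /gworiutbituv/ → gworiutbiduv.
Rule 3 (intervocalic spirantization): /d/ is a stop between vowels /i/ and /u/, so it spirantizes to the fricative [z]. /gworiutbiduv/ → gworiutbizuv.
Rule 4 (stop-cluster a-epenthesis): /t/ and /b/ form a stop–stop cluster, so [a] is inserted between them. /gworiutbizuv/ → gworiutabizuv.
Rule 5 (final devoicing): /v/ is a voiced obstruent in word-final position, so it devoices to [f]. /gworiutabizuv/ → gworiutabizuf.

gworiutabizuf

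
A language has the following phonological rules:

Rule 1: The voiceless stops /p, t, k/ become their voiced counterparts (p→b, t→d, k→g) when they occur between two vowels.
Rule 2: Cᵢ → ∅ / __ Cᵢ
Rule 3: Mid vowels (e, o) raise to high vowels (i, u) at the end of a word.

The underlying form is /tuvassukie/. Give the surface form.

tuvasugii

Rule 1 (intervocalic voicing): /k/ is a voiceless stop between vowels /u/ and /i/, so it voices to [g]. /tuvassukie/ → tuvassugie.
Rule 2 (degemination): /ss/ is a geminate; the first /s/ deletes. /tuvassugie/ → tuvasugie.
Rule 3 (final vowel raising): /e/ is a mid vowel in word-final position, so it raises to [i]. /tuvasugie/ → tuvasugii.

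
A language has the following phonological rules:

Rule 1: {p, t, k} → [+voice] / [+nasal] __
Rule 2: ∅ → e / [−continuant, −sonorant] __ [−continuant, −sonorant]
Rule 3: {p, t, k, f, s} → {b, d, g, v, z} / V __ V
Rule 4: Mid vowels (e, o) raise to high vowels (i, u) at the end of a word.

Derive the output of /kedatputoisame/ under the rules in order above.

kedadebudoizami

Rule 1 (post-nasal voicing): no segment meets the environment; /kedatputoisame/ is unchanged.
Rule 2 (stop-cluster e-epenthesis): /t/ and /p/ form a stop–stop cluster, so [e] is inserted between them. /kedatputoisame/ → kedateputoisame.
Rule 3 (intervocalic voicing): /t/ is a voiceless obstruent between vowels /a/ and /e/, so it voices to [d]. /p/ is a voiceless obstruent between vowels /e/ and /u/, so it voices to [b]. /t/ is a voiceless obstruent between vowels /u/ and /o/, so it voices to [d]. /s/ is a voiceless obstruent between vowels /i/ and /a/, so it voices to [z]. /kedateputoisame/ → kedadebudoizame.
Rule 4 (final vowel raising): /e/ is a mid vowel in word-final position, so it raises to [i]. /kedadebudoizame/ → kedadebudoizami.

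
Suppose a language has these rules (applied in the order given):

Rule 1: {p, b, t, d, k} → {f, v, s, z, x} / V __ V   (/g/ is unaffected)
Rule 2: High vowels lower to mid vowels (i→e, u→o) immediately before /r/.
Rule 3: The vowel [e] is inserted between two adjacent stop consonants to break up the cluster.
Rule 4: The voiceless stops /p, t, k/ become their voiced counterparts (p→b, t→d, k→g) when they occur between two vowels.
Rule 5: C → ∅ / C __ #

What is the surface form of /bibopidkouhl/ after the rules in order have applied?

Rule 1 (intervocalic spirantization): /b/ is a stop between vowels /i/ and /o/, so it spirantizes to the fricative [v]. /p/ is a stop between vowels /o/ and /i/, so it spirantizes to the fricative [f]. /bibopidkouhl/ → bivofidkouhl.
Rule 2 (pre-rhotic lowering): no segment meets the environment; /bivofidkouhl/ is unchanged.
Rule 3 (stop-cluster e-epenthesis): /d/ and /k/ form a stop–stop cluster, so [e] is inserted between them. /bivofidkouhl/ → bivofidekouhl.
Rule 4 (intervocalic voicing): /k/ is a voiceless stop between vowels /e/ and /o/, so it voices to [g]. /bivofidekouhl/ → bivofidegouhl.
Rule 5 (final cluster simplification): /l/ is the second consonant of a word-final cluster /hl/, so it deletes. /bivofidegouhl/ → bivofidegouh.

bivofidegouh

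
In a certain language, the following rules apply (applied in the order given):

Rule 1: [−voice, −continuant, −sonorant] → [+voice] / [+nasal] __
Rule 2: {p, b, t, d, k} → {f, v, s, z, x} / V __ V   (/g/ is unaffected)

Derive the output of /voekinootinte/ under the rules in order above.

voexinoosinde

Rule 1 (post-nasal voicing): /t/ is a voiceless stop immediately after the nasal /n/, so it voices to [d]. /voekinootinte/ → voekinootinde.
Rule 2 (intervocalic spirantization): /k/ is a stop between vowels /e/ and /i/, so it spirantizes to the fricative [x]. /t/ is a stop between vowels /o/ and /i/, so it spirantizes to the fricative [s]. /voekinootinde/ → voexinoosinde.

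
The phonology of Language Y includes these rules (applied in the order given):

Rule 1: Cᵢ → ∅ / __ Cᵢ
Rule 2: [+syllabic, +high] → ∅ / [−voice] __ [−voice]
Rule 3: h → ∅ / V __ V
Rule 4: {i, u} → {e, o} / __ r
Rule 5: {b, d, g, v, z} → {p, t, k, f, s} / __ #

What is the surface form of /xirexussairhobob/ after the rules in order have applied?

xerexsaerhobop

Rule 1 (degemination): /ss/ is a geminate; the first /s/ deletes. /xirexussairhobob/ → xirexusairhobob.
Rule 2 (high vowel syncope): /u/ is a high vowel flanked by voiceless consonants /x/ and /s/, so it deletes. /xirexusairhobob/ → xirexsairhobob.
Rule 3 (intervocalic h-deletion): no segment meets the environment; /xirexsairhobob/ is unchanged.
Rule 4 (pre-rhotic lowering): /i/ is a high vowel immediately before /r/, so it lowers to [e]. /i/ is a high vowel immediately before /r/, so it lowers to [e]. /xirexsairhobob/ → xerexsaerhobob.
Rule 5 (final devoicing): /b/ is a voiced obstruent in word-final position, so it devoices to [p]. /xerexsaerhobob/ → xerexsaerhobop.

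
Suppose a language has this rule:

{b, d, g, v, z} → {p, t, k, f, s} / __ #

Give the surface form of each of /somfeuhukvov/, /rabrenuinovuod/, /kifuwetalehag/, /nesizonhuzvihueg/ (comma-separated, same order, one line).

somfeuhukvof, rabrenuinovuot, kifuwetalehak, nesizonhuzvihuek

/somfeuhukvov/: /v/ is a voiced obstruent in word-final position, so it devoices to [f]. → [somfeuhukvof].
/rabrenuinovuod/: /d/ is a voiced obstruent in word-final position, so it devoices to [t]. → [rabrenuinovuot].
/kifuwetalehag/: /g/ is a voiced obstruent in word-final position, so it devoices to [k]. → [kifuwetalehak].
/nesizonhuzvihueg/: /g/ is a voiced obstruent in word-final position, so it devoices to [k]. → [nesizonhuzvihuek].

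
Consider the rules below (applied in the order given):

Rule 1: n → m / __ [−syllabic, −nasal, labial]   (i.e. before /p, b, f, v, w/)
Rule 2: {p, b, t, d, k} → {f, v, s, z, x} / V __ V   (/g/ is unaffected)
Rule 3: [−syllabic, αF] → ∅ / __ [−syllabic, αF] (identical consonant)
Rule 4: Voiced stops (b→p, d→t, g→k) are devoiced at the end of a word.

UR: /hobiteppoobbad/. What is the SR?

hovisepoobat

Rule 1 (nasal place assimilation): no segment meets the environment; /hobiteppoobbad/ is unchanged.
Rule 2 (intervocalic spirantization): /b/ is a stop between vowels /o/ and /i/, so it spirantizes to the fricative [v]. /t/ is a stop between vowels /i/ and /e/, so it spirantizes to the fricative [s]. /hobiteppoobbad/ → hoviseppoobbad.
Rule 3 (degemination): /pp/ is a geminate; the first /p/ deletes. /bb/ is a geminate; the first /b/ deletes. /hoviseppoobbad/ → hovisepoobad.
Rule 4 (final devoicing): /d/ is a voiced stop in word-final position, so it devoices to [t]. /hovisepoobad/ → hovisepoobat.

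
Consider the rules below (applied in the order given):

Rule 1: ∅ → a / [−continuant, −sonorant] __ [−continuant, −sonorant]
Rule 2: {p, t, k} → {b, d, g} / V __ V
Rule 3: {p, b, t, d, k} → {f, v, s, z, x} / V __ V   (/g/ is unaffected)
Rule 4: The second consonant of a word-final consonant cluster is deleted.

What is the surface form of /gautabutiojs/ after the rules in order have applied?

gauzavuzioj

Rule 1 (stop-cluster a-epenthesis): no segment meets the environment; /gautabutiojs/ is unchanged.
Rule 2 (intervocalic voicing): /t/ is a voiceless stop between vowels /u/ and /a/, so it voices to [d]. /t/ is a voiceless stop between vowels /u/ and /i/, so it voices to [d]. /gautabutiojs/ → gaudabudiojs.
Rule 3 (intervocalic spirantization): /d/ is a stop between vowels /u/ and /a/, so it spirantizes to the fricative [z]. /b/ is a stop between vowels /a/ and /u/, so it spirantizes to the fricative [v]. /d/ is a stop between vowels /u/ and /i/, so it spirantizes to the fricative [z]. /gaudabudiojs/ → gauzavuziojs.
Rule 4 (final cluster simplification): /s/ is the second consonant of a word-final cluster /js/, so it deletes. /gauzavuziojs/ → gauzavuzioj.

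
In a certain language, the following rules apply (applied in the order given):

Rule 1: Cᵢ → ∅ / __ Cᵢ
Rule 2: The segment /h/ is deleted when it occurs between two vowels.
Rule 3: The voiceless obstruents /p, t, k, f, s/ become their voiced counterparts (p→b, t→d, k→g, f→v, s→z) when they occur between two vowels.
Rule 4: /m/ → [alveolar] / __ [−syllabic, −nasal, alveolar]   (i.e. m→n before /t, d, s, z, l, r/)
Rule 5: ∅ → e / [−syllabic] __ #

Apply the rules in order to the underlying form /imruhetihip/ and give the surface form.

inruediipe

Rule 1 (degemination): no segment meets the environment; /imruhetihip/ is unchanged.
Rule 2 (intervocalic h-deletion): /h/ occurs between vowels /u/ and /e/, so it deletes. /h/ occurs between vowels /i/ and /i/, so it deletes. /imruhetihip/ → imruetiip.
Rule 3 (intervocalic voicing): /t/ is a voiceless obstruent between vowels /e/ and /i/, so it voices to [d]. /imruetiip/ → imruediip.
Rule 4 (nasal place assimilation): /m/ precedes the alveolar consonant /r/, so it assimilates in place to [n]. /imruediip/ → inruediip.
Rule 5 (final e-epenthesis): the form ends in the consonant /p/, so [e] is inserted word-finally. /inruediip/ → inruediipe.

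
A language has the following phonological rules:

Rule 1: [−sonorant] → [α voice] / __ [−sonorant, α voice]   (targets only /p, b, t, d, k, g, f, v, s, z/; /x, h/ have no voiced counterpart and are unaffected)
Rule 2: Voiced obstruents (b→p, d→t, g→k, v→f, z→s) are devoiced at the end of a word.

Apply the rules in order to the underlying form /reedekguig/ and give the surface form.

Rule 1 (regressive voicing assimilation): /k/ precedes the voiced obstruent /g/, so it voices to [g] by assimilation. /reedekguig/ → reedegguig.
Rule 2 (final devoicing): /g/ is a voiced obstruent in word-final position, so it devoices to [k]. /reedegguig/ → reedegguik.

reedegguik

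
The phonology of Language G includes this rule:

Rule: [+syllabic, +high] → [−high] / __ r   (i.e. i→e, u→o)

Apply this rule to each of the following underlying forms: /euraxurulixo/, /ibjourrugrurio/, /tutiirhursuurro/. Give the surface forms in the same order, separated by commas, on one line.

/euraxurulixo/: /u/ is a high vowel immediately before /r/, so it lowers to [o]. /u/ is a high vowel immediately before /r/, so it lowers to [o]. → [eoraxorulixo].
/ibjourrugrurio/: /u/ is a high vowel immediately before /r/, so it lowers to [o]. /u/ is a high vowel immediately before /r/, so it lowers to [o]. → [ibjoorrugrorio].
/tutiirhursuurro/: /i/ is a high vowel immediately before /r/, so it lowers to [e]. /u/ is a high vowel immediately before /r/, so it lowers to [o]. /u/ is a high vowel immediately before /r/, so it lowers to [o]. → [tutierhorsuorro].

eoraxorulixo, ibjoorrugrorio, tutierhorsuorro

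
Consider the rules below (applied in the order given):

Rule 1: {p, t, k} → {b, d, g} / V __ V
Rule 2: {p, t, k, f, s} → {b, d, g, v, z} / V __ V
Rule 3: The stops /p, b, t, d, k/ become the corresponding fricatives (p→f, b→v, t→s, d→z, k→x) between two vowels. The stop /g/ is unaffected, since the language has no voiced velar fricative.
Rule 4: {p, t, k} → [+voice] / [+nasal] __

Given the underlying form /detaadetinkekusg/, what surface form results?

dezaazezingegusg

Rule 1 (intervocalic voicing): /t/ is a voiceless stop between vowels /e/ and /a/, so it voices to [d]. /t/ is a voiceless stop between vowels /e/ and /i/, so it voices to [d]. /k/ is a voiceless stop between vowels /e/ and /u/, so it voices to [g]. /detaadetinkekusg/ → dedaadedinkegusg.
Rule 2 (intervocalic voicing): no segment meets the environment; /dedaadedinkegusg/ is unchanged.
Rule 3 (intervocalic spirantization): /d/ is a stop between vowels /e/ and /a/, so it spirantizes to the fricative [z]. /d/ is a stop between vowels /a/ and /e/, so it spirantizes to the fricative [z]. /d/ is a stop between vowels /e/ and /i/, so it spirantizes to the fricative [z]. /dedaadedinkegusg/ → dezaazezinkegusg.
Rule 4 (post-nasal voicing): /k/ is a voiceless stop immediately after the nasal /n/, so it voices to [g]. /dezaazezinkegusg/ → dezaazezingegusg.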